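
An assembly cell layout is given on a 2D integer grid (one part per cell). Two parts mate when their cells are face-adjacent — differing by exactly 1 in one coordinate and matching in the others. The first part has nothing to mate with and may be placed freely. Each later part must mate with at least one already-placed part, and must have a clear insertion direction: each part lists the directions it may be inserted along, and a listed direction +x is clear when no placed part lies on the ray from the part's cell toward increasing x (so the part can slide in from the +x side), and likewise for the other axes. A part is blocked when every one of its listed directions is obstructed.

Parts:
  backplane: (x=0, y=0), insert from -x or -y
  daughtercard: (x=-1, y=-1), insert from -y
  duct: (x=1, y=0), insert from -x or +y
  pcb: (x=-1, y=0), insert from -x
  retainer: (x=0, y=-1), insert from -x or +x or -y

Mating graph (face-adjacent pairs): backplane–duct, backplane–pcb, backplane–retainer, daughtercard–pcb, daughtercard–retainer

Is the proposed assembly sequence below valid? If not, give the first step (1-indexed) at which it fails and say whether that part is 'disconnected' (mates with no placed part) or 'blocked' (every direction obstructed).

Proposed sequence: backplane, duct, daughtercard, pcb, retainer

1. backplane@(0, 0) [-x clear] — {backplane}
2. duct@(1, 0) [+y clear] — {backplane, duct}
3. daughtercard@(-1, -1) — no placed neighbour ⇒ disconnected

Invalid at step 3 (disconnected)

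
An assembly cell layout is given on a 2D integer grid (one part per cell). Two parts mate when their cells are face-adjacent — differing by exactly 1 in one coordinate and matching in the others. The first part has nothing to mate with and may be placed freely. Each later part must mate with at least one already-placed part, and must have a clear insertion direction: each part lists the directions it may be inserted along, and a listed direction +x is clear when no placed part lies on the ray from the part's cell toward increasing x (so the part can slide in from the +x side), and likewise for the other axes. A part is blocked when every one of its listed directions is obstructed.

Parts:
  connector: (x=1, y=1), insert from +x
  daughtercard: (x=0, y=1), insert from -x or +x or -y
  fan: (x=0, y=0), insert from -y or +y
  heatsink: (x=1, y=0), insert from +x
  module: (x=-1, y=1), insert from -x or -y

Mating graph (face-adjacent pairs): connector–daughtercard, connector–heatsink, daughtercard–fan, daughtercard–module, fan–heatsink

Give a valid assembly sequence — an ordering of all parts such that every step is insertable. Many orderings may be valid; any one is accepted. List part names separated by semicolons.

module; daughtercard; connector; heatsink; fan

1. module@(-1, 1) [-x clear] — {module}
2. daughtercard@(0, 1) [+x clear] — {daughtercard, module}
3. connector@(1, 1) [+x clear] — {connector, daughtercard, module}
4. heatsink@(1, 0) [+x clear] — {connector, daughtercard, heatsink, module}
5. fan@(0, 0) [-y clear] — {connector, daughtercard, fan, heatsink, module}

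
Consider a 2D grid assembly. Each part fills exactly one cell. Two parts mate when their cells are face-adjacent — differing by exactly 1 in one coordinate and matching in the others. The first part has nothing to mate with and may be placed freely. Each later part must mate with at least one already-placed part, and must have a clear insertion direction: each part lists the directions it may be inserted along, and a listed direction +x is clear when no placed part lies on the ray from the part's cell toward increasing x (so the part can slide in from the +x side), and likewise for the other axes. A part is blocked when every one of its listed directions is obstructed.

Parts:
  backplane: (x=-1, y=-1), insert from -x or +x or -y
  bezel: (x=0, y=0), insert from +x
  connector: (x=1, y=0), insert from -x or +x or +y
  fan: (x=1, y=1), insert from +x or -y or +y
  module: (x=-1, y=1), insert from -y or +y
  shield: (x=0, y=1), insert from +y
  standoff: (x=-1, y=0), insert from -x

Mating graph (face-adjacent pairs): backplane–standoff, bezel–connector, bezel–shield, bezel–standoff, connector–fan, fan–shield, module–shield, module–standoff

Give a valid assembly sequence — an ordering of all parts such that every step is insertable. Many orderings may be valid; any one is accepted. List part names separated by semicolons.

1. backplane@(-1, -1) [-x clear] — {backplane}
2. standoff@(-1, 0) [-x clear] — {backplane, standoff}
3. bezel@(0, 0) [+x clear] — {backplane, bezel, standoff}
4. connector@(1, 0) [+x clear] — {backplane, bezel, connector, standoff}
5. fan@(1, 1) [+x clear] — {backplane, bezel, connector, fan, standoff}
6. shield@(0, 1) [+y clear] — {backplane, bezel, connector, fan, shield, standoff}
7. module@(-1, 1) [+y clear] — {backplane, bezel, connector, fan, module, shield, standoff}

backplane; standoff; bezel; connector; fan; shield; module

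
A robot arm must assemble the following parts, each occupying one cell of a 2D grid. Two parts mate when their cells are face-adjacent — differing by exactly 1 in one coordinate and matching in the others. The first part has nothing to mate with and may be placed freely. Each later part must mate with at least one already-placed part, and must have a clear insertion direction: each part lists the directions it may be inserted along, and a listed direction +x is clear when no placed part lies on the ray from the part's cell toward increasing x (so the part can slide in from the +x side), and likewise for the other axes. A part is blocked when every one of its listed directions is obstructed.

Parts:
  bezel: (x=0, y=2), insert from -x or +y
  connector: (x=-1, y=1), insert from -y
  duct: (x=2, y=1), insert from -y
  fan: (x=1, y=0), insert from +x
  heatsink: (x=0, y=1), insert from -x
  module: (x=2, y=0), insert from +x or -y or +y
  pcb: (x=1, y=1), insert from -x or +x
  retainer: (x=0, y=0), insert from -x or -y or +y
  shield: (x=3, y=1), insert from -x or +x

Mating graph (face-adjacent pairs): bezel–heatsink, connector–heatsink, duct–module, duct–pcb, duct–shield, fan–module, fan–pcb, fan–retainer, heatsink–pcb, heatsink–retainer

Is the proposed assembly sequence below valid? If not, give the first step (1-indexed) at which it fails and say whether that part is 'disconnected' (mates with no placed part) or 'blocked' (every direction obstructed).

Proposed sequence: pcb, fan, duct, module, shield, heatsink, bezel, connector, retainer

1. pcb@(1, 1) [-x clear] — {pcb}
2. fan@(1, 0) [+x clear] — {fan, pcb}
3. duct@(2, 1) [-y clear] — {duct, fan, pcb}
4. module@(2, 0) [+x clear] — {duct, fan, module, pcb}
5. shield@(3, 1) [+x clear] — {duct, fan, module, pcb, shield}
6. heatsink@(0, 1) [-x clear] — {duct, fan, heatsink, module, pcb, shield}
7. bezel@(0, 2) [-x clear] — {bezel, duct, fan, heatsink, module, pcb, shield}
8. connector@(-1, 1) [-y clear] — {bezel, connector, duct, fan, heatsink, module, pcb, shield}
9. retainer@(0, 0) [-x clear] — {bezel, connector, duct, fan, heatsink, module, pcb, retainer, shield}

Valid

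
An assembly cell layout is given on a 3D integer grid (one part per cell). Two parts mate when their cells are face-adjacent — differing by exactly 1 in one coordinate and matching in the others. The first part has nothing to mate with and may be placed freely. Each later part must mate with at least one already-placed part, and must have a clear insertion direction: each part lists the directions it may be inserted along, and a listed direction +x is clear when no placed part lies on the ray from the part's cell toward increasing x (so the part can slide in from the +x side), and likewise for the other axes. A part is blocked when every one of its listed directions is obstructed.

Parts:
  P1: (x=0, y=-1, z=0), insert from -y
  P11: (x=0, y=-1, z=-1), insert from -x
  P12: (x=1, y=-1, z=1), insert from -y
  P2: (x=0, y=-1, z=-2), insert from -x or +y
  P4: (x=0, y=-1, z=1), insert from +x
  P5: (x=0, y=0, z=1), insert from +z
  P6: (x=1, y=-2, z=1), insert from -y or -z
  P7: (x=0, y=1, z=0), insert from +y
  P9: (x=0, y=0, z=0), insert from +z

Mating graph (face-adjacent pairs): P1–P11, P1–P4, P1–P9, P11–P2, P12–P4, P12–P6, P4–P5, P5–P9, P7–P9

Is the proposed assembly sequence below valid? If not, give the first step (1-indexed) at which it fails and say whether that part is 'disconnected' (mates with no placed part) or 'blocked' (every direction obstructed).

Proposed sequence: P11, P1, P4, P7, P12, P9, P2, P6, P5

1. P11@(0, -1, -1) [-x clear] — {P11}
2. P1@(0, -1, 0) [-y clear] — {P1, P11}
3. P4@(0, -1, 1) [+x clear] — {P1, P11, P4}
4. P7@(0, 1, 0) — no placed neighbour ⇒ disconnected

Invalid at step 4 (disconnected)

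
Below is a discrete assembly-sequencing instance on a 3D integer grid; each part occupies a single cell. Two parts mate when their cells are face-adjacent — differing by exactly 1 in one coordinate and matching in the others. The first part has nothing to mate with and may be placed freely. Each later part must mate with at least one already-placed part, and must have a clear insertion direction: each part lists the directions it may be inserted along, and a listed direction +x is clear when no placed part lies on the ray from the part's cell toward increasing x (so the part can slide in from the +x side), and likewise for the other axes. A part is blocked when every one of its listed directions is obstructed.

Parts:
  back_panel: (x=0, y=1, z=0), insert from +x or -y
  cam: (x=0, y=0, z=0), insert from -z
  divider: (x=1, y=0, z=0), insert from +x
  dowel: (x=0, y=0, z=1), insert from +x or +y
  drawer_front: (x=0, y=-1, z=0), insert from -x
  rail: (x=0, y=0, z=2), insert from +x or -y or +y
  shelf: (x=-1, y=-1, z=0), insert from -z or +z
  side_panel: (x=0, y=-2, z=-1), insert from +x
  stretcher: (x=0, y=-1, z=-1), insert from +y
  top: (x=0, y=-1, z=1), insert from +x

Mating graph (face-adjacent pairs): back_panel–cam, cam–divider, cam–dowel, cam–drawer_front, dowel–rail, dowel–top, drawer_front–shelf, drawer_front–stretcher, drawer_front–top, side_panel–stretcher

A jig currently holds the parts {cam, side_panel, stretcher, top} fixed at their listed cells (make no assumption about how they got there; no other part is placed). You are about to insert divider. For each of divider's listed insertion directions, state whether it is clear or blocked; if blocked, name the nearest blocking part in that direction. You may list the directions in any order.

+x: clear

+x: ray from divider(1, 0, 0) has no placed part ⇒ clear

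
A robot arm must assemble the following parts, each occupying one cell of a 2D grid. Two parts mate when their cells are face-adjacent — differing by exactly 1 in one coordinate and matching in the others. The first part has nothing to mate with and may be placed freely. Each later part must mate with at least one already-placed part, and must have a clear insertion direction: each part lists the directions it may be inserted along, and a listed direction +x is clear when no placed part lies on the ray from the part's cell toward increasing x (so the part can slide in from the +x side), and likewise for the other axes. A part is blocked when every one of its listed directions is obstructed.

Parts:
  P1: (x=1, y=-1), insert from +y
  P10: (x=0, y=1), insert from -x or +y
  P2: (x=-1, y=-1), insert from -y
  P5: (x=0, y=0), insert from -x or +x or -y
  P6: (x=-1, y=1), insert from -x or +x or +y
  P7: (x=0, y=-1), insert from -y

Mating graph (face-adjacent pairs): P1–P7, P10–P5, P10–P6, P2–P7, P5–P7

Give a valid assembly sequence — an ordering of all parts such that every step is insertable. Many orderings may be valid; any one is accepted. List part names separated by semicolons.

1. P7@(0, -1) [-y clear] — {P7}
2. P2@(-1, -1) [-y clear] — {P2, P7}
3. P1@(1, -1) [+y clear] — {P1, P2, P7}
4. P5@(0, 0) [-x clear] — {P1, P2, P5, P7}
5. P10@(0, 1) [-x clear] — {P1, P10, P2, P5, P7}
6. P6@(-1, 1) [-x clear] — {P1, P10, P2, P5, P6, P7}

P7; P2; P1; P5; P10; P6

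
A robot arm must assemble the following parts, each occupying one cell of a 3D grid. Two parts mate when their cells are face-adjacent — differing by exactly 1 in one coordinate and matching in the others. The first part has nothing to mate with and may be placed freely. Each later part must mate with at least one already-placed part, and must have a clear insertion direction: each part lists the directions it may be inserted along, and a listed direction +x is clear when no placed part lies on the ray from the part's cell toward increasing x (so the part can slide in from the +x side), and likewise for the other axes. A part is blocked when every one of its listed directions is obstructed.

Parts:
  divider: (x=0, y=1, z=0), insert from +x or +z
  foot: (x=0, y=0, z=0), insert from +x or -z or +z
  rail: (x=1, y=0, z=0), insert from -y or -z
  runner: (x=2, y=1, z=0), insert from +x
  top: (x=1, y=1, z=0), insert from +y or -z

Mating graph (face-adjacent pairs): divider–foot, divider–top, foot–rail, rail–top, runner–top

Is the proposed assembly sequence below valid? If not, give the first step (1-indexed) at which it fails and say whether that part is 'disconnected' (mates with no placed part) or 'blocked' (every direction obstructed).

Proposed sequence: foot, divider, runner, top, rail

Invalid at step 3 (disconnected)

1. foot@(0, 0, 0) [+x clear] — {foot}
2. divider@(0, 1, 0) [+x clear] — {divider, foot}
3. runner@(2, 1, 0) — no placed neighbour ⇒ disconnected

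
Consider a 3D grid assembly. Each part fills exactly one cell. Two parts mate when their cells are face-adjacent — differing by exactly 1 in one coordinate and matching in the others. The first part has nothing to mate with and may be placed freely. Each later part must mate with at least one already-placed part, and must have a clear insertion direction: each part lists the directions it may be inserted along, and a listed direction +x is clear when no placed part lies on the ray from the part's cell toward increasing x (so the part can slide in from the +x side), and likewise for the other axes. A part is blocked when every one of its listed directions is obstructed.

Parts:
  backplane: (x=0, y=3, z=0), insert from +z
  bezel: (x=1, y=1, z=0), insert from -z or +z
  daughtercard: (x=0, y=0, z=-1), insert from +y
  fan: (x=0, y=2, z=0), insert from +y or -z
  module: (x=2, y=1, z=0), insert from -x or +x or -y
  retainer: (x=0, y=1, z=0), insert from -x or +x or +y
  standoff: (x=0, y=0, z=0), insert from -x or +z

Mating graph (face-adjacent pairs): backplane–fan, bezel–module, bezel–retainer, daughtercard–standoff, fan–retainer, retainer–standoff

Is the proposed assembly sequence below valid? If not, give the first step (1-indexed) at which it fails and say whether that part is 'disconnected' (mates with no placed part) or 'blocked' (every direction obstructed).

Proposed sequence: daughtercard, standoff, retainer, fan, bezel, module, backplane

1. daughtercard@(0, 0, -1) [+y clear] — {daughtercard}
2. standoff@(0, 0, 0) [-x clear] — {daughtercard, standoff}
3. retainer@(0, 1, 0) [-x clear] — {daughtercard, retainer, standoff}
4. fan@(0, 2, 0) [+y clear] — {daughtercard, fan, retainer, standoff}
5. bezel@(1, 1, 0) [-z clear] — {bezel, daughtercard, fan, retainer, standoff}
6. module@(2, 1, 0) [+x clear] — {bezel, daughtercard, fan, module, retainer, standoff}
7. backplane@(0, 3, 0) [+z clear] — {backplane, bezel, daughtercard, fan, module, retainer, standoff}

Valid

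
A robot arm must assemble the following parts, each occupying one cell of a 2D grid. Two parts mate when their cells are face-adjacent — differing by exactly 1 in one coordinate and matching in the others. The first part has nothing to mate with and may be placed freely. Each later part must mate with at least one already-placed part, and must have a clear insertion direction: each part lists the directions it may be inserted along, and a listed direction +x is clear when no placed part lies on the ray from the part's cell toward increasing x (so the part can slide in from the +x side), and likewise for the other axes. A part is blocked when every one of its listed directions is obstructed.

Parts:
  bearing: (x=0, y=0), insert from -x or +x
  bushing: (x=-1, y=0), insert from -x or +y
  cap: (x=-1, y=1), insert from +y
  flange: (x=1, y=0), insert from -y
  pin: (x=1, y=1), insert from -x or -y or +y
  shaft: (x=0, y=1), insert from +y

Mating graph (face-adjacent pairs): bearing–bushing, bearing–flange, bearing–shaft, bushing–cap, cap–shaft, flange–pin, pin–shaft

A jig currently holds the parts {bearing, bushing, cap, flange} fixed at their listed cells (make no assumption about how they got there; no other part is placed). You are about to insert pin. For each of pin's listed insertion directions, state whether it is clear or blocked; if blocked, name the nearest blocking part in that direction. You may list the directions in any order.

+y: clear; -x: blocked by cap; -y: blocked by flange

-x: nearest on ray is cap@(-1, 1) ⇒ blocked
-y: nearest on ray is flange@(1, 0) ⇒ blocked
+y: ray from pin(1, 1) has no placed part ⇒ clear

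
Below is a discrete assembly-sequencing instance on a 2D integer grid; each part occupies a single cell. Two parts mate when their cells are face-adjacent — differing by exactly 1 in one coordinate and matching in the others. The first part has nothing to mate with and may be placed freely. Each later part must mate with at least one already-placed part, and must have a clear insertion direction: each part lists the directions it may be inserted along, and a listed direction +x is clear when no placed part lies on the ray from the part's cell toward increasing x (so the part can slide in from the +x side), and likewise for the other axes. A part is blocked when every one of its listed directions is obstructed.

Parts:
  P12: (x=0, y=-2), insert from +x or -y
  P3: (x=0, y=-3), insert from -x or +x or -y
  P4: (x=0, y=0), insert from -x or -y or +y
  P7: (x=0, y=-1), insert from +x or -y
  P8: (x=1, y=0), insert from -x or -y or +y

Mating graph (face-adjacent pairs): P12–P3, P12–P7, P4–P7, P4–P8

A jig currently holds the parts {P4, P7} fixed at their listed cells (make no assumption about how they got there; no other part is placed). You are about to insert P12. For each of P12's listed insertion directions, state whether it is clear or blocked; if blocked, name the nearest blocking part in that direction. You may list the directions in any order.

+x: clear; -y: clear

+x: ray from P12(0, -2) has no placed part ⇒ clear
-y: ray from P12(0, -2) has no placed part ⇒ clear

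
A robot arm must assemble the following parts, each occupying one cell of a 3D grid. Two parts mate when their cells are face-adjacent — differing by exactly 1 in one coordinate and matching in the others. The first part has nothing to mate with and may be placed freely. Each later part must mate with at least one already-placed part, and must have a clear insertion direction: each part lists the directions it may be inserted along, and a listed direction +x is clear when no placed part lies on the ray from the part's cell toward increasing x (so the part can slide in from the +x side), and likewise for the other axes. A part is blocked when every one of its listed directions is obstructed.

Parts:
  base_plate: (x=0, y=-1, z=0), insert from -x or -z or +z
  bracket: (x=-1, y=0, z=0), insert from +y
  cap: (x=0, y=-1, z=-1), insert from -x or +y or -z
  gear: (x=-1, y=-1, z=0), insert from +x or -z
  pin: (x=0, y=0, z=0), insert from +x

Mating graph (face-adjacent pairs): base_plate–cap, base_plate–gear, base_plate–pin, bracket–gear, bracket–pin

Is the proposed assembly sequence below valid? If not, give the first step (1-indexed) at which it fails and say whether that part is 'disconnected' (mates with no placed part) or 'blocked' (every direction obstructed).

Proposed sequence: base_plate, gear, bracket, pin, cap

Valid

1. base_plate@(0, -1, 0) [-x clear] — {base_plate}
2. gear@(-1, -1, 0) [-z clear] — {base_plate, gear}
3. bracket@(-1, 0, 0) [+y clear] — {base_plate, bracket, gear}
4. pin@(0, 0, 0) [+x clear] — {base_plate, bracket, gear, pin}
5. cap@(0, -1, -1) [-x clear] — {base_plate, bracket, cap, gear, pin}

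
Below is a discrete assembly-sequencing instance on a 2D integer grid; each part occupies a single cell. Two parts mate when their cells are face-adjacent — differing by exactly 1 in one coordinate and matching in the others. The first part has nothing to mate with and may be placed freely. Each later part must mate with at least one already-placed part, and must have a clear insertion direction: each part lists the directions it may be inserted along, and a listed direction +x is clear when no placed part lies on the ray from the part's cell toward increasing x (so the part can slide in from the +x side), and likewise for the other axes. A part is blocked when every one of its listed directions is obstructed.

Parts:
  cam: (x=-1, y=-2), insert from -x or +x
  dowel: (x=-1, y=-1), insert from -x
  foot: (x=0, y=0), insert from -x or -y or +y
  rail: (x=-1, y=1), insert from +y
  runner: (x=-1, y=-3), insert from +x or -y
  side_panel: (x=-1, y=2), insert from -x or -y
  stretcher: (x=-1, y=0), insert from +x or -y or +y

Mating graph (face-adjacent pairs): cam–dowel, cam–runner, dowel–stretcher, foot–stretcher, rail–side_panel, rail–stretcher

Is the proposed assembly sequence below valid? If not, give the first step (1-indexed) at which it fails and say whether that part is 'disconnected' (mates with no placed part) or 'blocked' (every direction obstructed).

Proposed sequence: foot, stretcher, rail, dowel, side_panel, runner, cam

Invalid at step 6 (disconnected)

1. foot@(0, 0) [-x clear] — {foot}
2. stretcher@(-1, 0) [-y clear] — {foot, stretcher}
3. rail@(-1, 1) [+y clear] — {foot, rail, stretcher}
4. dowel@(-1, -1) [-x clear] — {dowel, foot, rail, stretcher}
5. side_panel@(-1, 2) [-x clear] — {dowel, foot, rail, side_panel, stretcher}
6. runner@(-1, -3) — no placed neighbour ⇒ disconnected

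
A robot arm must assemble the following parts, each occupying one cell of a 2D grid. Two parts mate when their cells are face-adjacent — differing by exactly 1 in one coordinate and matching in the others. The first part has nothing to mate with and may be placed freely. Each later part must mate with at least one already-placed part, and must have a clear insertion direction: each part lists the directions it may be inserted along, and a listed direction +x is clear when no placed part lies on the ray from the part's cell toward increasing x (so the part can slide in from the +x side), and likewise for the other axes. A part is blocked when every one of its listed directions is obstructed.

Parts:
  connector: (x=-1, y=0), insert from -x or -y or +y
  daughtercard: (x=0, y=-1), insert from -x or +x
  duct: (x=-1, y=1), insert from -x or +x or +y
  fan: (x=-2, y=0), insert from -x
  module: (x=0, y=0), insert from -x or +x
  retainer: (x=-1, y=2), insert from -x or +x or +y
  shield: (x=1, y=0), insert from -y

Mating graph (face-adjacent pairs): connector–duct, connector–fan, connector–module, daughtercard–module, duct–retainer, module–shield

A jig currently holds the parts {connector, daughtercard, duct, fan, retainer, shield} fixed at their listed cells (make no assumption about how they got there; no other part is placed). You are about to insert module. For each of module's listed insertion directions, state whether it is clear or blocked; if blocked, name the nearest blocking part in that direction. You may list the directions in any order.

-x: nearest on ray is connector@(-1, 0) ⇒ blocked
+x: nearest on ray is shield@(1, 0) ⇒ blocked

+x: blocked by shield; -x: blocked by connector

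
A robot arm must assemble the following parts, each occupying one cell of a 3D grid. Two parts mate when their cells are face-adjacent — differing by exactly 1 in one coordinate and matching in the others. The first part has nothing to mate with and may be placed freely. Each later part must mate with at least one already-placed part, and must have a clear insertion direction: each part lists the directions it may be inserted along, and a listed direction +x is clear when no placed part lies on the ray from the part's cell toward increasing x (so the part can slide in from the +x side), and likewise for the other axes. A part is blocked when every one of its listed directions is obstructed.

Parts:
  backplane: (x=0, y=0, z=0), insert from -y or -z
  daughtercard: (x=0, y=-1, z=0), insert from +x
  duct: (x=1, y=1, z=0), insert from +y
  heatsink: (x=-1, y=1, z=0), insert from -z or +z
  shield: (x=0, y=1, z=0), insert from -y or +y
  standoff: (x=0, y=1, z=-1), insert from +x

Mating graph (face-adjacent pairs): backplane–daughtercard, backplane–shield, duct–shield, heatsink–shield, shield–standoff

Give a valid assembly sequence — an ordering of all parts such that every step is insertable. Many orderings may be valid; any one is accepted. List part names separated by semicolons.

backplane; daughtercard; shield; duct; heatsink; standoff

1. backplane@(0, 0, 0) [-y clear] — {backplane}
2. daughtercard@(0, -1, 0) [+x clear] — {backplane, daughtercard}
3. shield@(0, 1, 0) [+y clear] — {backplane, daughtercard, shield}
4. duct@(1, 1, 0) [+y clear] — {backplane, daughtercard, duct, shield}
5. heatsink@(-1, 1, 0) [-z clear] — {backplane, daughtercard, duct, heatsink, shield}
6. standoff@(0, 1, -1) [+x clear] — {backplane, daughtercard, duct, heatsink, shield, standoff}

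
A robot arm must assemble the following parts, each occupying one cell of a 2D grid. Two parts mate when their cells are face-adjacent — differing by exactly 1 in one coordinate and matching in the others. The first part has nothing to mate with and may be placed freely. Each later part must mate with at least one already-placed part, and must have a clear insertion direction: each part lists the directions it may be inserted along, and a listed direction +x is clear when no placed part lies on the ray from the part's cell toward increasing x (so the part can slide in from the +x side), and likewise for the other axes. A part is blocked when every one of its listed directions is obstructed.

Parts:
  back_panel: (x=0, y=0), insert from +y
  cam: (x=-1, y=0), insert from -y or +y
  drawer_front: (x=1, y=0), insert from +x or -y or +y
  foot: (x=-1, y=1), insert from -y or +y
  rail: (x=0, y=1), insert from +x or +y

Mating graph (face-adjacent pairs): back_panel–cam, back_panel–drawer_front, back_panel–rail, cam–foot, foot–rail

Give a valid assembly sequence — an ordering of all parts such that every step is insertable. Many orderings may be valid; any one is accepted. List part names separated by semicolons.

cam; back_panel; drawer_front; foot; rail

1. cam@(-1, 0) [-y clear] — {cam}
2. back_panel@(0, 0) [+y clear] — {back_panel, cam}
3. drawer_front@(1, 0) [+x clear] — {back_panel, cam, drawer_front}
4. foot@(-1, 1) [+y clear] — {back_panel, cam, drawer_front, foot}
5. rail@(0, 1) [+x clear] — {back_panel, cam, drawer_front, foot, rail}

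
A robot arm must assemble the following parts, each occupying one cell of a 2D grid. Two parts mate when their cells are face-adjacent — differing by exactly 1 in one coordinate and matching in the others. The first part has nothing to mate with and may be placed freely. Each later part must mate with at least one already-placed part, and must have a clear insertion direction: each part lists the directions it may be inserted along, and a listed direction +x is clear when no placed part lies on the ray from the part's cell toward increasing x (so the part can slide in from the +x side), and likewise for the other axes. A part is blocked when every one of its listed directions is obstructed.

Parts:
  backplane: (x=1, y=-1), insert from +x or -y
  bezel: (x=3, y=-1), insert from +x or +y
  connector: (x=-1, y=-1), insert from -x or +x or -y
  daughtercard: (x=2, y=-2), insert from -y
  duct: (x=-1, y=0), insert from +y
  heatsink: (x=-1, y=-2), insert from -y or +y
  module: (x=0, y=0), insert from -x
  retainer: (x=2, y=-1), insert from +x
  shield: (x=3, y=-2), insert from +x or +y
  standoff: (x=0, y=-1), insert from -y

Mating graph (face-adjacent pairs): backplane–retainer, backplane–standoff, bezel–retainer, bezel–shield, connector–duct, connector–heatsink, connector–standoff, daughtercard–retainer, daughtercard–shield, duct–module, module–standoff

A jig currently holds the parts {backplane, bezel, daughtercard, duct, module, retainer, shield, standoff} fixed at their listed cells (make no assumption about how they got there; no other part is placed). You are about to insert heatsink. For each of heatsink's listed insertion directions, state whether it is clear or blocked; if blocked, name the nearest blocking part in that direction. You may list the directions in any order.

-y: ray from heatsink(-1, -2) has no placed part ⇒ clear
+y: nearest on ray is duct@(-1, 0) ⇒ blocked

+y: blocked by duct; -y: clear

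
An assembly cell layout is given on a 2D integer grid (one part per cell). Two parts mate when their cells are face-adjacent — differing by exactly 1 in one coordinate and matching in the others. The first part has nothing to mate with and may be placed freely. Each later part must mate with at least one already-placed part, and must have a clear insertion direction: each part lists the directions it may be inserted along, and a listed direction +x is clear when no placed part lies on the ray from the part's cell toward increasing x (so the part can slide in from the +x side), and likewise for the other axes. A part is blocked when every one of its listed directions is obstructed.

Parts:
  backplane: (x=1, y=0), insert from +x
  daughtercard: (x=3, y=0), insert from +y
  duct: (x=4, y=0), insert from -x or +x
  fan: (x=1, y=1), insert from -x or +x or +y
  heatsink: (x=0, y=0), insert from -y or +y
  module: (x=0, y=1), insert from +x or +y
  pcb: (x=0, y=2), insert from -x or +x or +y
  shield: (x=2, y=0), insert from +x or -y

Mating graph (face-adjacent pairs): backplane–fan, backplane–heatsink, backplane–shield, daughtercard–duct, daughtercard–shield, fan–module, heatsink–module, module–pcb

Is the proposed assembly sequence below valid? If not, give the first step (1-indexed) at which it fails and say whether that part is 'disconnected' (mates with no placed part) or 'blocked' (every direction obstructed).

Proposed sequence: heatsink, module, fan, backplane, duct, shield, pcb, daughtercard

1. heatsink@(0, 0) [-y clear] — {heatsink}
2. module@(0, 1) [+x clear] — {heatsink, module}
3. fan@(1, 1) [+x clear] — {fan, heatsink, module}
4. backplane@(1, 0) [+x clear] — {backplane, fan, heatsink, module}
5. duct@(4, 0) — no placed neighbour ⇒ disconnected

Invalid at step 5 (disconnected)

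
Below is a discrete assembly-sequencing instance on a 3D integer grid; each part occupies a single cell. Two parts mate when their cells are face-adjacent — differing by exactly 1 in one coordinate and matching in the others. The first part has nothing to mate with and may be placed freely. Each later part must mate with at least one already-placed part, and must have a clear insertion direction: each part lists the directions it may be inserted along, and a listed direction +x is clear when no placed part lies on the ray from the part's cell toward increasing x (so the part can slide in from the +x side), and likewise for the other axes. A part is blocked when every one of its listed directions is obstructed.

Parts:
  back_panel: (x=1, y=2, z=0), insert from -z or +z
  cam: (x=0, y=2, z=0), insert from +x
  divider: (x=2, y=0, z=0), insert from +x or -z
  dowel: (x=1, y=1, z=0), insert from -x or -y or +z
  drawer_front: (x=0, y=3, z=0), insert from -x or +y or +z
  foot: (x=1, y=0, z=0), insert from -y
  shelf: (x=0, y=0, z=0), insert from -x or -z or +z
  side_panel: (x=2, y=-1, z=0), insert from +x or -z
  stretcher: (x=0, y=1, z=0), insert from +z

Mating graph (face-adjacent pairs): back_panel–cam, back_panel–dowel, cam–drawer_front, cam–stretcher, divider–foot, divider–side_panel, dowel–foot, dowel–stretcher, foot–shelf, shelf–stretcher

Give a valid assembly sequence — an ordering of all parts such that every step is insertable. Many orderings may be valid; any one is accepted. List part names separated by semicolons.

1. cam@(0, 2, 0) [+x clear] — {cam}
2. drawer_front@(0, 3, 0) [-x clear] — {cam, drawer_front}
3. back_panel@(1, 2, 0) [-z clear] — {back_panel, cam, drawer_front}
4. dowel@(1, 1, 0) [-x clear] — {back_panel, cam, dowel, drawer_front}
5. foot@(1, 0, 0) [-y clear] — {back_panel, cam, dowel, drawer_front, foot}
6. shelf@(0, 0, 0) [-x clear] — {back_panel, cam, dowel, drawer_front, foot, shelf}
7. divider@(2, 0, 0) [+x clear] — {back_panel, cam, divider, dowel, drawer_front, foot, shelf}
8. side_panel@(2, -1, 0) [+x clear] — {back_panel, cam, divider, dowel, drawer_front, foot, shelf, side_panel}
9. stretcher@(0, 1, 0) [+z clear] — {back_panel, cam, divider, dowel, drawer_front, foot, shelf, side_panel, stretcher}

cam; drawer_front; back_panel; dowel; foot; shelf; divider; side_panel; stretcher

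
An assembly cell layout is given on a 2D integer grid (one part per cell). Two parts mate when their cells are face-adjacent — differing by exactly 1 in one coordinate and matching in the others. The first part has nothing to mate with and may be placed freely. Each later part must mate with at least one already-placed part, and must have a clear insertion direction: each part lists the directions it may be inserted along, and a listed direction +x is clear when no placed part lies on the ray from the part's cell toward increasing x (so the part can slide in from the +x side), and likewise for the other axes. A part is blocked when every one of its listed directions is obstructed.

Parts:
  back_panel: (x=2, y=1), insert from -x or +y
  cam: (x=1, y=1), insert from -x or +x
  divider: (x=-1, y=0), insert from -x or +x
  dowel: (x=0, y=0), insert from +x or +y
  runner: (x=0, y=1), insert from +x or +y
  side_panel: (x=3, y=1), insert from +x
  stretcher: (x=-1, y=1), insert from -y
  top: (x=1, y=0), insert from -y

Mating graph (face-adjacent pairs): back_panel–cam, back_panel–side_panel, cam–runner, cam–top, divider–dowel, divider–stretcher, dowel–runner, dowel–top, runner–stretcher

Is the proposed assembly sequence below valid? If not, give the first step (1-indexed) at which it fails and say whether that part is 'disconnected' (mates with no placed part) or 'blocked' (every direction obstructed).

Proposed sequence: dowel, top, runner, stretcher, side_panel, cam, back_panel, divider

Invalid at step 5 (disconnected)

1. dowel@(0, 0) [+x clear] — {dowel}
2. top@(1, 0) [-y clear] — {dowel, top}
3. runner@(0, 1) [+x clear] — {dowel, runner, top}
4. stretcher@(-1, 1) [-y clear] — {dowel, runner, stretcher, top}
5. side_panel@(3, 1) — no placed neighbour ⇒ disconnected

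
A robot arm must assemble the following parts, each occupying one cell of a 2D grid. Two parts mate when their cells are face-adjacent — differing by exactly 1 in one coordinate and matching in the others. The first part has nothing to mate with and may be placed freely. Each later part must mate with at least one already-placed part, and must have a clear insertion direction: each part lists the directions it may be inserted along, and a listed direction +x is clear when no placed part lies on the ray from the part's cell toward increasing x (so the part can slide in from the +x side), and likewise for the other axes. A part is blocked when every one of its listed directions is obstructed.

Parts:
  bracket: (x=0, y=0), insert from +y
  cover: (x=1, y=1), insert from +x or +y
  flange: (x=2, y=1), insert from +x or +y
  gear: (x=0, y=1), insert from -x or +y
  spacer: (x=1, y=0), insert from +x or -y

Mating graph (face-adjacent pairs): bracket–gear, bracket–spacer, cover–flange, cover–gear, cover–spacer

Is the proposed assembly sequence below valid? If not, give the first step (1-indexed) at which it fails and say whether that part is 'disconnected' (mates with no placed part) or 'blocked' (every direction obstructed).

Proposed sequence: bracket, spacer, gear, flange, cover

Invalid at step 4 (disconnected)

1. bracket@(0, 0) [+y clear] — {bracket}
2. spacer@(1, 0) [+x clear] — {bracket, spacer}
3. gear@(0, 1) [-x clear] — {bracket, gear, spacer}
4. flange@(2, 1) — no placed neighbour ⇒ disconnected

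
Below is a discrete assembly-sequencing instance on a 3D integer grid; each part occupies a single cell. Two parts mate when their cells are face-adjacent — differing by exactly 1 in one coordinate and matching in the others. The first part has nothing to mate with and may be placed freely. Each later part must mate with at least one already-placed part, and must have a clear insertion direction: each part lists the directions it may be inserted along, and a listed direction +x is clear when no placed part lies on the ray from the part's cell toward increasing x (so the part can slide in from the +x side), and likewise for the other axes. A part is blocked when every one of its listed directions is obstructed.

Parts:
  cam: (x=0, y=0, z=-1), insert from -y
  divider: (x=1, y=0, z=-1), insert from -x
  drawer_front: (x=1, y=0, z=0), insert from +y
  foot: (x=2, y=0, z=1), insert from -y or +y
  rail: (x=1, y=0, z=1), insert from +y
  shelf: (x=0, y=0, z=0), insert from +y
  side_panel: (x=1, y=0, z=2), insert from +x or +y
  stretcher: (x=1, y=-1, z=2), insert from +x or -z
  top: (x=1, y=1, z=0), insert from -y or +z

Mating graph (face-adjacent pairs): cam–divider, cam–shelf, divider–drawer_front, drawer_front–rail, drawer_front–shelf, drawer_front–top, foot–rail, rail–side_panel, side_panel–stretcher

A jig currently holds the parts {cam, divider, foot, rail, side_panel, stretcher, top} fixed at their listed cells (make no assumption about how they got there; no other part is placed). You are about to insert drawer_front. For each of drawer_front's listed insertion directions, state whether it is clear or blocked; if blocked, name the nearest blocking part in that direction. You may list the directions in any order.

+y: blocked by top

+y: nearest on ray is top@(1, 1, 0) ⇒ blocked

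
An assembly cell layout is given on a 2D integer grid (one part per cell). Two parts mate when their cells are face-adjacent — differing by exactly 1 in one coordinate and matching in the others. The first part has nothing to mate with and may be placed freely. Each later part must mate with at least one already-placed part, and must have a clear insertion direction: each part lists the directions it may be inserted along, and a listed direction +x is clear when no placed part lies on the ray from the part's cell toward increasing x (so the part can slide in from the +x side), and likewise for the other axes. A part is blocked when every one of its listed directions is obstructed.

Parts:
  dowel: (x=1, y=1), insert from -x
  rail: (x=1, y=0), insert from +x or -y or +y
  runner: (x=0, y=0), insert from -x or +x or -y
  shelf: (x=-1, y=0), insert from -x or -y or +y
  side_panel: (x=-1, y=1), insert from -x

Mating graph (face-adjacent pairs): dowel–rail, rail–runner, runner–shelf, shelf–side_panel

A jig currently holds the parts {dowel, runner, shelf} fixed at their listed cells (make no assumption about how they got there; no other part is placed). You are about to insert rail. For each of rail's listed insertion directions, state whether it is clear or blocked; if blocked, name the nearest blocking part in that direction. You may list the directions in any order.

+x: ray from rail(1, 0) has no placed part ⇒ clear
-y: ray from rail(1, 0) has no placed part ⇒ clear
+y: nearest on ray is dowel@(1, 1) ⇒ blocked

+x: clear; +y: blocked by dowel; -y: clear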